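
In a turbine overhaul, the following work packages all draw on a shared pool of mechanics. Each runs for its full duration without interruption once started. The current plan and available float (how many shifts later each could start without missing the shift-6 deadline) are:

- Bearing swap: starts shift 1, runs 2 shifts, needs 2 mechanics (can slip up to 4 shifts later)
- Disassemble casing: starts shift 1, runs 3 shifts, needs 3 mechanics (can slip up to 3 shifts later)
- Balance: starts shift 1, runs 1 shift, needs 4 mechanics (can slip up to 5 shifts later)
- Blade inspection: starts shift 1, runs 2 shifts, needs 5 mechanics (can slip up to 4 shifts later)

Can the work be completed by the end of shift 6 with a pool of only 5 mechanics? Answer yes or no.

yes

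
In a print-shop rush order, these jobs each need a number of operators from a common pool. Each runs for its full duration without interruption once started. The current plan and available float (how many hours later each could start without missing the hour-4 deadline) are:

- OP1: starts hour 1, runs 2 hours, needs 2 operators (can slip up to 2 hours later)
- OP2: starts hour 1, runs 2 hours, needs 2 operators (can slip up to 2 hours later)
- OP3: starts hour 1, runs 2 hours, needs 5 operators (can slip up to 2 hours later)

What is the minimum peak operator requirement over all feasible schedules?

Early-start (OP1@1, OP2@1, OP3@1) gives peak 9: h1:9  h2:9  h3:0  h4:0.
Shift OP3→3.
Schedule OP1@1, OP2@1, OP3@3: h1:4  h2:4  h3:5  h4:5 — peak 5.
Total operator-hours = 18 over 4 hours ⇒ peak ≥ ⌈18/4⌉ = 5, so 5 is optimal.

5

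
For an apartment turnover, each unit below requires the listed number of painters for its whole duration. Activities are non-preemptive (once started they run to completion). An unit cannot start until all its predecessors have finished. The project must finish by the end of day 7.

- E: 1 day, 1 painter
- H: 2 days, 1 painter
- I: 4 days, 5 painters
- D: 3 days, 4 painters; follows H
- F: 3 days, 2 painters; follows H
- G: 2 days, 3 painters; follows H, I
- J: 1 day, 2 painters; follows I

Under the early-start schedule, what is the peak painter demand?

Early-start schedule: E@1, H@1, I@1, D@3, F@3, G@5, J@5.
Load per day: day 1: 7, day 2: 6, day 3: 11, day 4: 11, day 5: 11, day 6: 3, day 7: 0.
Peak is 11.

11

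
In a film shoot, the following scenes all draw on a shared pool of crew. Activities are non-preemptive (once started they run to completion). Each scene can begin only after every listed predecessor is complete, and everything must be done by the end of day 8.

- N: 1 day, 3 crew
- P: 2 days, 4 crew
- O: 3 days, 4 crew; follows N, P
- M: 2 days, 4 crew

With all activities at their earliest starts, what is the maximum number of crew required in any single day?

11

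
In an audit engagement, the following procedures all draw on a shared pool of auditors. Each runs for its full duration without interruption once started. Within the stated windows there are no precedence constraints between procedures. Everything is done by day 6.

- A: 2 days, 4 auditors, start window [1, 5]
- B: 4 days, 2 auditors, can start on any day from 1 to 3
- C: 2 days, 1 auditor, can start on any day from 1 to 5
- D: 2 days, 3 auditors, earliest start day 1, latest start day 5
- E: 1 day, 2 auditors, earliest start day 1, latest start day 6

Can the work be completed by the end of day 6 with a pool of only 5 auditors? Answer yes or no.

yes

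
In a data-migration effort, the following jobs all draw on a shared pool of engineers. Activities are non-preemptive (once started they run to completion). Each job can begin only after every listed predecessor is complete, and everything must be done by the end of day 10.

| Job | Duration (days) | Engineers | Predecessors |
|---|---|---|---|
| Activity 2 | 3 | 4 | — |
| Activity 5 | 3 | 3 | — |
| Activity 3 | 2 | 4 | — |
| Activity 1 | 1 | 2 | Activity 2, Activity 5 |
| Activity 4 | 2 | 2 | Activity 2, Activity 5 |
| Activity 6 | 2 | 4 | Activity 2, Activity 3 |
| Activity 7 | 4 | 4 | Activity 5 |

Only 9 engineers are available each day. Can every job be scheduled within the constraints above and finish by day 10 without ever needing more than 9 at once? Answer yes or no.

Schedule Activity 2@1, Activity 5@1, Activity 3@4, Activity 1@4, Activity 4@4, Activity 6@6, Activity 7@6: d1:7  d2:7  d3:7  d4:8  d5:6  d6:8  d7:8  d8:4  d9:4  d10:0 — peak 8 ≤ 9.

yes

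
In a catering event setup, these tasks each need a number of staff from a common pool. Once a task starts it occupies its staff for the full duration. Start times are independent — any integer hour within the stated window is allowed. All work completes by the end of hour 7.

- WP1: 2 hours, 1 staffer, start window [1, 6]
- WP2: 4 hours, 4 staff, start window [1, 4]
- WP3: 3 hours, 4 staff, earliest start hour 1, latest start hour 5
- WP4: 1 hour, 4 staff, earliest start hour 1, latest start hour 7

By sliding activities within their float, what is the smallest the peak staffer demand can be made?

8

Early-start (WP1@1, WP2@1, WP3@1, WP4@1) gives peak 13: h1:13  h2:9  h3:8  h4:4  h5:0  h6:0  h7:0.
Shift WP3→3, WP4→5.
Schedule WP1@1, WP2@1, WP3@3, WP4@5: h1:5  h2:5  h3:8  h4:8  h5:8  h6:0  h7:0 — peak 8.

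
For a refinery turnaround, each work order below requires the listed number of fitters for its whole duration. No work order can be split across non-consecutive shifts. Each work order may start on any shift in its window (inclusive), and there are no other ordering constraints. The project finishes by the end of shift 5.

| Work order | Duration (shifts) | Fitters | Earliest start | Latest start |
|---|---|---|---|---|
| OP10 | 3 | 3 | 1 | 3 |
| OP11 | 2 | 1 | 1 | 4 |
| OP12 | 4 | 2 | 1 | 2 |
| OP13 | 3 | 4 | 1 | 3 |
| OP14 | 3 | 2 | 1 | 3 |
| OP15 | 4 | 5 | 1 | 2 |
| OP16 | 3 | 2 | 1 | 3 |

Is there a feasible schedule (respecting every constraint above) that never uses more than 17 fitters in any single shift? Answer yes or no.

The minimum achievable peak is 18; 17 < 18, so no feasible schedule stays within the cap.

no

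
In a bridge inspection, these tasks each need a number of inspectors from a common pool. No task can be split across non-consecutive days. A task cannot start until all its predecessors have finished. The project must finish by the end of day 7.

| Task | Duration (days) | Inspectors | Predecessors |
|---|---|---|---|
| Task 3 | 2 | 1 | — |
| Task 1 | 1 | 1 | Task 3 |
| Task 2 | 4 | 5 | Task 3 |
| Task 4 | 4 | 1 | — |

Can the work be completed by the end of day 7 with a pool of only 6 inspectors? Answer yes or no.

yes

Schedule Task 3@1, Task 1@3, Task 2@3, Task 4@4: d1:1  d2:1  d3:6  d4:6  d5:6  d6:6  d7:1 — peak 6 ≤ 6.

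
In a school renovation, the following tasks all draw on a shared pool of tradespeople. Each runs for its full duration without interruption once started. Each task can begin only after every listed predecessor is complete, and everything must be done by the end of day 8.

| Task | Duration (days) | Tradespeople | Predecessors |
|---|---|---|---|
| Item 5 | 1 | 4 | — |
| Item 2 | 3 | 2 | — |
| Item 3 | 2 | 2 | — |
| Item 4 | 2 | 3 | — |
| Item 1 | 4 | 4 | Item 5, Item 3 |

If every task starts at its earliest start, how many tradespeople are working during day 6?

4

At early start, day 6 has: Item 1.
Demand: 4 = 4.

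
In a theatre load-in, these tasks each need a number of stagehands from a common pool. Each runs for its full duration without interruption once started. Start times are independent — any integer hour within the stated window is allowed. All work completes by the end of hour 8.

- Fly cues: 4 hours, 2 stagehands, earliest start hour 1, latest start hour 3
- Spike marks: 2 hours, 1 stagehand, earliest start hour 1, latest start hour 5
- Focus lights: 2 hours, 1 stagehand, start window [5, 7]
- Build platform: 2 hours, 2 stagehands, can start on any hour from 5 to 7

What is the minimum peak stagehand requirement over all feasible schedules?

2

Early-start (Fly cues@1, Spike marks@1, Focus lights@5, Build platform@5) gives peak 3: h1:3  h2:3  h3:2  h4:2  h5:3  h6:3  h7:0  h8:0.
Shift Spike marks→5, Build platform→7.
Schedule Fly cues@1, Spike marks@5, Focus lights@5, Build platform@7: h1:2  h2:2  h3:2  h4:2  h5:2  h6:2  h7:2  h8:2 — peak 2.
Total stagehand-hours = 16 over 8 hours ⇒ peak ≥ ⌈16/8⌉ = 2, so 2 is optimal.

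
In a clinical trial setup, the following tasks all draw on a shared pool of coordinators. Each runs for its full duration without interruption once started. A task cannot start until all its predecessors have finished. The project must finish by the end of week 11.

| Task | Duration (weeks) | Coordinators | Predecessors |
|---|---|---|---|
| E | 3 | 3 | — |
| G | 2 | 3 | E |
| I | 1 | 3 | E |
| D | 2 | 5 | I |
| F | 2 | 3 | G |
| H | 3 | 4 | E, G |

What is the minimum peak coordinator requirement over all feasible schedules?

Early-start (E@1, G@4, I@4, D@5, F@6, H@6) gives peak 12: w1:3  w2:3  w3:3  w4:6  w5:8  w6:12  w7:7  w8:4  w9:0  w10:0  w11:0.
Shift D→6, F→8, H→8.
Schedule E@1, G@4, I@4, D@6, F@8, H@8: w1:3  w2:3  w3:3  w4:6  w5:3  w6:5  w7:5  w8:7  w9:7  w10:4  w11:0 — peak 7.

7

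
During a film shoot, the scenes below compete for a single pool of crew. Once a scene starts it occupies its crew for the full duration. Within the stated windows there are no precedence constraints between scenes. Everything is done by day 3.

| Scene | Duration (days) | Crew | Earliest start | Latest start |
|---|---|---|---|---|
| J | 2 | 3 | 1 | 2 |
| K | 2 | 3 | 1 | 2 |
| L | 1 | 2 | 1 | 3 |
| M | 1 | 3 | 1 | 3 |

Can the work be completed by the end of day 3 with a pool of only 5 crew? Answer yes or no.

no

Total crew member-days = 17; over 3 days the average is 17/3 > 5, so some day must exceed 5.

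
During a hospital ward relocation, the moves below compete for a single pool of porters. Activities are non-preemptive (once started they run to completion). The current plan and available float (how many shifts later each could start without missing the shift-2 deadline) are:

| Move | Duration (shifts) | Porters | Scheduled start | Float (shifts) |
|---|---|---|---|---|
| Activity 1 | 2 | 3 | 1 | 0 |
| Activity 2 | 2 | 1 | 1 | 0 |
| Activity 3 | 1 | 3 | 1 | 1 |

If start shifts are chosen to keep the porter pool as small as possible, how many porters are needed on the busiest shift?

7

Schedule Activity 1@1, Activity 2@1, Activity 3@1: s1:7  s2:4 — peak 7.
No arrangement of the 2 feasible schedules does better.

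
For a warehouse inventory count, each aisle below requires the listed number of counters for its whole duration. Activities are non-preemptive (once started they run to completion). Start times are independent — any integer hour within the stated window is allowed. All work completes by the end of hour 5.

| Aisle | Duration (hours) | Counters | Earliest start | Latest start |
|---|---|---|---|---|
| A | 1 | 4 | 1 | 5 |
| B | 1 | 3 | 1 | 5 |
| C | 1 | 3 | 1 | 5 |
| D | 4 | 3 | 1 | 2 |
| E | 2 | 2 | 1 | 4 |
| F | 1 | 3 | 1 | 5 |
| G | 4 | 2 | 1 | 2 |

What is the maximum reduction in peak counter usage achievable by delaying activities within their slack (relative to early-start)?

12

Early-start peak: h1:20  h2:7  h3:5  h4:5  h5:0 ⇒ 20.
Leveled (A@1, B@1, C@2, D@2, E@3, F@5, G@2): h1:7  h2:8  h3:7  h4:7  h5:8 ⇒ 8.
Reduction 20 − 8 = 12.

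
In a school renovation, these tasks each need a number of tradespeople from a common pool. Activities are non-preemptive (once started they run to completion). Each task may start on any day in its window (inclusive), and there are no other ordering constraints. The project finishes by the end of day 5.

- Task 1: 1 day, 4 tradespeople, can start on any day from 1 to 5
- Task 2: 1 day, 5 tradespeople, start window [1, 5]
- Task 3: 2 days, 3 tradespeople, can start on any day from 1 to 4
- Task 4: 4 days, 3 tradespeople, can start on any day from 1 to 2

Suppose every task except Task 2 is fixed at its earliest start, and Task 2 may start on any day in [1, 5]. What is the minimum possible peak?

10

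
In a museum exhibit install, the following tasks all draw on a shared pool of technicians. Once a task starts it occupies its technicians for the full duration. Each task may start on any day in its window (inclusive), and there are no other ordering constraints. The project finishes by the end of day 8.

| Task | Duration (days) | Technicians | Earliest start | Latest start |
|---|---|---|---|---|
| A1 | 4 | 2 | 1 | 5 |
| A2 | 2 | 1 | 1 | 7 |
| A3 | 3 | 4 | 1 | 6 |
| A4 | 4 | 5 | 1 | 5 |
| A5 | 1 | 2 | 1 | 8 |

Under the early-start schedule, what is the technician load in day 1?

14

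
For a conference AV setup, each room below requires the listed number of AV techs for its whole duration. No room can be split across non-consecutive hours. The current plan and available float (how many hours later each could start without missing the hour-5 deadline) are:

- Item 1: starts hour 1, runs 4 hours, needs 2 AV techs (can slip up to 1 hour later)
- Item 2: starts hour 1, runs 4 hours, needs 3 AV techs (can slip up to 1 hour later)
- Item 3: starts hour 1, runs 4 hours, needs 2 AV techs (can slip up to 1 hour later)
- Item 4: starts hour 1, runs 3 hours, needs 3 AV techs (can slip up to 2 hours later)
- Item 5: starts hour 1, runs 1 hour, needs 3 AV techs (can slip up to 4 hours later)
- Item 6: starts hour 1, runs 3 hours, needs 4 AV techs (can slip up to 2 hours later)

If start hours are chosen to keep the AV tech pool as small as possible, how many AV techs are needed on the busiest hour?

Early-start (Item 1@1, Item 2@1, Item 3@1, Item 4@1, Item 5@1, Item 6@1) gives peak 17: h1:17  h2:14  h3:14  h4:7  h5:0.
Shift Item 6→2.
Schedule Item 1@1, Item 2@1, Item 3@1, Item 4@1, Item 5@1, Item 6@2: h1:13  h2:14  h3:14  h4:11  h5:0 — peak 14.

14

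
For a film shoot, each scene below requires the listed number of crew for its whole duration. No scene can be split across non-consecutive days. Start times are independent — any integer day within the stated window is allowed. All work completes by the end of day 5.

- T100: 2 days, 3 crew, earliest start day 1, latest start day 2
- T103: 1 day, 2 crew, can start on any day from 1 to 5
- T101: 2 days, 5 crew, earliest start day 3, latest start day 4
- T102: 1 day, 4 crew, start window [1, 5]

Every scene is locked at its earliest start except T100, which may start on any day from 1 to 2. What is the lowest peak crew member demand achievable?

8

T100@1: d1:9  d2:3  d3:5  d4:5  d5:0 → peak 9
T100@2: d1:6  d2:3  d3:8  d4:5  d5:0 → peak 8
Best is T100@2, peak 8.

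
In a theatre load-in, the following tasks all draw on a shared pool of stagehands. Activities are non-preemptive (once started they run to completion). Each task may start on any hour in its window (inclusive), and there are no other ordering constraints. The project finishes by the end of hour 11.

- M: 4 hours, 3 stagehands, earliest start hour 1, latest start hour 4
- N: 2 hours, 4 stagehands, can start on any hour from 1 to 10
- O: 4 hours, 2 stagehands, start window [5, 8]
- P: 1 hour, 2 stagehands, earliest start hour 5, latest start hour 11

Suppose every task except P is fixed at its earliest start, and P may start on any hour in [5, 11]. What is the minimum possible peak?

7

P@5: h1:7  h2:7  h3:3  h4:3  h5:4  h6:2  h7:2  h8:2  h9:0  h10:0  h11:0 → peak 7
P@6: h1:7  h2:7  h3:3  h4:3  h5:2  h6:4  h7:2  h8:2  h9:0  h10:0  h11:0 → peak 7
P@7: h1:7  h2:7  h3:3  h4:3  h5:2  h6:2  h7:4  h8:2  h9:0  h10:0  h11:0 → peak 7
P@8: h1:7  h2:7  h3:3  h4:3  h5:2  h6:2  h7:2  h8:4  h9:0  h10:0  h11:0 → peak 7
P@9: h1:7  h2:7  h3:3  h4:3  h5:2  h6:2  h7:2  h8:2  h9:2  h10:0  h11:0 → peak 7
P@10: h1:7  h2:7  h3:3  h4:3  h5:2  h6:2  h7:2  h8:2  h9:0  h10:2  h11:0 → peak 7
P@11: h1:7  h2:7  h3:3  h4:3  h5:2  h6:2  h7:2  h8:2  h9:0  h10:0  h11:2 → peak 7
Best is P@5, peak 7.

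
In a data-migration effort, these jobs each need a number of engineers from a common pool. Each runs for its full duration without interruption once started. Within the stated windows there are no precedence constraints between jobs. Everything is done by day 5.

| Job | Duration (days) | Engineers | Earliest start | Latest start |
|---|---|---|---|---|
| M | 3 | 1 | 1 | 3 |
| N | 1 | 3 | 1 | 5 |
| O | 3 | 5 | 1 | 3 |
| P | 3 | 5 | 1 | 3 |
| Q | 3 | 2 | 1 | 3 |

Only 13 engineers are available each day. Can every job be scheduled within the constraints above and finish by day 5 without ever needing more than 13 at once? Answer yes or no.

yes

Schedule M@1, N@1, O@1, P@2, Q@1: d1:11  d2:13  d3:13  d4:5  d5:0 — peak 13 ≤ 13.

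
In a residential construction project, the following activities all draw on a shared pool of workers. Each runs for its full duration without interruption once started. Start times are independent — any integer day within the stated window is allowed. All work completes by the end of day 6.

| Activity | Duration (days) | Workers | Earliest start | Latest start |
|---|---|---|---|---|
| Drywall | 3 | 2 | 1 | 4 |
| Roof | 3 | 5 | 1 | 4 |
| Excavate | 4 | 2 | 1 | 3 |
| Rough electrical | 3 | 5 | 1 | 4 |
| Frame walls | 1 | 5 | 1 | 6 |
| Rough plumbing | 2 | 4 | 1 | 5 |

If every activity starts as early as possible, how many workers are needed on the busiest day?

23

Early-start schedule: Drywall@1, Roof@1, Excavate@1, Rough electrical@1, Frame walls@1, Rough plumbing@1.
Load per day: day 1: 23, day 2: 18, day 3: 14, day 4: 2, day 5: 0, day 6: 0.
Peak is 23.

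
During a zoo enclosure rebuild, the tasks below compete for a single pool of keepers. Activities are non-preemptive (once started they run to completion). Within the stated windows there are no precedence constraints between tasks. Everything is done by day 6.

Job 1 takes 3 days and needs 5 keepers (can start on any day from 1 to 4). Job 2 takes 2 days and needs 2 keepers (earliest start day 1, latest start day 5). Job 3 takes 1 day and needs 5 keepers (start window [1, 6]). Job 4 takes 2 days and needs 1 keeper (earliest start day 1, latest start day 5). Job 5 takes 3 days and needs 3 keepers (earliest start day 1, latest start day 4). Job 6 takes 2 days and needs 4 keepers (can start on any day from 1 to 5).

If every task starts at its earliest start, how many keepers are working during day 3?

8

At early start, day 3 has: Job 1, Job 5.
Demand: 5 + 3 = 8.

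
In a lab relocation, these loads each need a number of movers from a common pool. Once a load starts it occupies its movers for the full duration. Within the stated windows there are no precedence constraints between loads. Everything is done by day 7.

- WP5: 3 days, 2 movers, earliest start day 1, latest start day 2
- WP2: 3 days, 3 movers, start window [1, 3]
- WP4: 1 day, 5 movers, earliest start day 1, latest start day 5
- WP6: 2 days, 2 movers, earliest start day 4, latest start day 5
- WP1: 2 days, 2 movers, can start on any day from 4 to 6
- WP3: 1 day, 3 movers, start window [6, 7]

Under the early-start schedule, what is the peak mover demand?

10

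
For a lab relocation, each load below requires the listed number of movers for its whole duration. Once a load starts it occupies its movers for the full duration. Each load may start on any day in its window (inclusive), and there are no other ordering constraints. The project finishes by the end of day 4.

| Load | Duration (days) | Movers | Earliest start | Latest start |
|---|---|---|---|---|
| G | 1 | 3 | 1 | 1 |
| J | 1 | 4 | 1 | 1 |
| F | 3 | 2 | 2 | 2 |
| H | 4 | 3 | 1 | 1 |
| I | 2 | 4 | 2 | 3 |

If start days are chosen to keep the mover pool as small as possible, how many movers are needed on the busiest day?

10

Schedule G@1, J@1, F@2, H@1, I@2: d1:10  d2:9  d3:9  d4:5 — peak 10.
No arrangement of the 2 feasible schedules does better.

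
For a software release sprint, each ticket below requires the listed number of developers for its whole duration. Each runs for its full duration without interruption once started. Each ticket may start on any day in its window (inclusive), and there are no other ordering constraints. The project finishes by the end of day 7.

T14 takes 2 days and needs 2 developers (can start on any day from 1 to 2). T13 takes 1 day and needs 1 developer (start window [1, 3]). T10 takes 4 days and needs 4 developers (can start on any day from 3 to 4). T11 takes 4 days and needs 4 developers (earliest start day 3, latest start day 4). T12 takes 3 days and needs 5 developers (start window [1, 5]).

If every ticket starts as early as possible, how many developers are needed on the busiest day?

Early-start schedule: T14@1, T13@1, T10@3, T11@3, T12@1.
Load per day: day 1: 8, day 2: 7, day 3: 13, day 4: 8, day 5: 8, day 6: 8, day 7: 0.
Peak is 13.

13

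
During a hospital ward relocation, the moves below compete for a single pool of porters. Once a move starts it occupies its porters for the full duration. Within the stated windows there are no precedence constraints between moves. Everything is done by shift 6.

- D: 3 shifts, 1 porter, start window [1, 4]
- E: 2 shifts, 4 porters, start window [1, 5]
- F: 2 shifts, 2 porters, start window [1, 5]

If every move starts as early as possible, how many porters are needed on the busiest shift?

7

Early-start schedule: D@1, E@1, F@1.
Load per shift: shift 1: 7, shift 2: 7, shift 3: 1, shift 4: 0, shift 5: 0, shift 6: 0.
Peak is 7.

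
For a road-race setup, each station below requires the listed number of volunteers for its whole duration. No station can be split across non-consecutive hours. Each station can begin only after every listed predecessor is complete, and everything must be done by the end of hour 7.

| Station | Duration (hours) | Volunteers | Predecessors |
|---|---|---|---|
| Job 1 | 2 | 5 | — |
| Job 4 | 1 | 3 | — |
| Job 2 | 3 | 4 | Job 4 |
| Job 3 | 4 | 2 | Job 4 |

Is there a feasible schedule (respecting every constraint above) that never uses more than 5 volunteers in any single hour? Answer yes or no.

The minimum achievable peak is 6; 5 < 6, so no feasible schedule stays within the cap.

no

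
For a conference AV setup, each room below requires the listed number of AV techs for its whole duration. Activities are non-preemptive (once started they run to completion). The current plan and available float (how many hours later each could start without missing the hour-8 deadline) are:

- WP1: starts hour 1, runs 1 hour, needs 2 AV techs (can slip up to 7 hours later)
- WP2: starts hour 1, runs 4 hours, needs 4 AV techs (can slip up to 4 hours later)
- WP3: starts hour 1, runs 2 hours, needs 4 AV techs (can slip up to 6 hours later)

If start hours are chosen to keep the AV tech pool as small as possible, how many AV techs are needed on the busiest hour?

4

Early-start (WP1@1, WP2@1, WP3@1) gives peak 10: h1:10  h2:8  h3:4  h4:4  h5:0  h6:0  h7:0  h8:0.
Shift WP2→2, WP3→6.
Schedule WP1@1, WP2@2, WP3@6: h1:2  h2:4  h3:4  h4:4  h5:4  h6:4  h7:4  h8:0 — peak 4.
Total AV tech-hours = 26 over 8 hours ⇒ peak ≥ ⌈26/8⌉ = 4, so 4 is optimal.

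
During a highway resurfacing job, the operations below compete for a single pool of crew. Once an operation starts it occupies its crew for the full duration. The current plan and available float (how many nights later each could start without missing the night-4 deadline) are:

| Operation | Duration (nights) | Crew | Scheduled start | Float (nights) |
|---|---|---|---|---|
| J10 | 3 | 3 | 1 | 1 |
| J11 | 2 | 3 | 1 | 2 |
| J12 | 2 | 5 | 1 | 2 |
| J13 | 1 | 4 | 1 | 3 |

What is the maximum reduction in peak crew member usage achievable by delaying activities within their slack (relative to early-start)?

7

Early-start peak: n1:15  n2:11  n3:3  n4:0 ⇒ 15.
Leveled (J10@1, J11@3, J12@1, J13@4): n1:8  n2:8  n3:6  n4:7 ⇒ 8.
Reduction 15 − 8 = 7.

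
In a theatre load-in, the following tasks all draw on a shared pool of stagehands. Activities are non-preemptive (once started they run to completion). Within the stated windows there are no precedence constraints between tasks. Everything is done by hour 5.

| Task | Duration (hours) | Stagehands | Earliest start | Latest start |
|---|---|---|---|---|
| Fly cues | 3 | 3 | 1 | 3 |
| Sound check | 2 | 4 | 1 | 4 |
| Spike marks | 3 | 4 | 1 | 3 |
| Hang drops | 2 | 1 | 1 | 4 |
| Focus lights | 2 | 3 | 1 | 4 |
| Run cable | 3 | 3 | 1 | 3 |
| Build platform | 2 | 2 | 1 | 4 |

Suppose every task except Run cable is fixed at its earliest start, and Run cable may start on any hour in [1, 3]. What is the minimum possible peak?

Run cable@1: h1:20  h2:20  h3:10  h4:0  h5:0 → peak 20
Run cable@2: h1:17  h2:20  h3:10  h4:3  h5:0 → peak 20
Run cable@3: h1:17  h2:17  h3:10  h4:3  h5:3 → peak 17
Best is Run cable@3, peak 17.

17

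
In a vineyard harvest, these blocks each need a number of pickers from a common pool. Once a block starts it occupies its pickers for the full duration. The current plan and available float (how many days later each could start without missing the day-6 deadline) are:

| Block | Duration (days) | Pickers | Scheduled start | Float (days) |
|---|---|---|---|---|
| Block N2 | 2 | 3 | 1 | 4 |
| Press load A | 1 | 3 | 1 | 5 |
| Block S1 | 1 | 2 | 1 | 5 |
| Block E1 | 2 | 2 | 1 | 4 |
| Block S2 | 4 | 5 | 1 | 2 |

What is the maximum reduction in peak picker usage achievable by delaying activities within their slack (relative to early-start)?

8

Early-start peak: d1:15  d2:10  d3:5  d4:5  d5:0  d6:0 ⇒ 15.
Leveled (Block N2@1, Press load A@1, Block S1@2, Block E1@2, Block S2@3): d1:6  d2:7  d3:7  d4:5  d5:5  d6:5 ⇒ 7.
Reduction 15 − 7 = 8.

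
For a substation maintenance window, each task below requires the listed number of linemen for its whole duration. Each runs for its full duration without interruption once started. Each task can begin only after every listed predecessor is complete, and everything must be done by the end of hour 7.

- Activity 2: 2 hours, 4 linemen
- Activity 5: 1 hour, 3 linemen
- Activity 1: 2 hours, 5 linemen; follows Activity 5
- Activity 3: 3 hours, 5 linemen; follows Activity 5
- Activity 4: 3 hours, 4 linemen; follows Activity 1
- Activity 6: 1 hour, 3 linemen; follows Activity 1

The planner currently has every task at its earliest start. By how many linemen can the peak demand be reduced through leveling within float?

5

Early-start peak: h1:7  h2:14  h3:10  h4:12  h5:4  h6:4  h7:0 ⇒ 14.
Leveled (Activity 2@1, Activity 5@1, Activity 1@2, Activity 3@4, Activity 4@4, Activity 6@7): h1:7  h2:9  h3:5  h4:9  h5:9  h6:9  h7:3 ⇒ 9.
Reduction 14 − 9 = 5.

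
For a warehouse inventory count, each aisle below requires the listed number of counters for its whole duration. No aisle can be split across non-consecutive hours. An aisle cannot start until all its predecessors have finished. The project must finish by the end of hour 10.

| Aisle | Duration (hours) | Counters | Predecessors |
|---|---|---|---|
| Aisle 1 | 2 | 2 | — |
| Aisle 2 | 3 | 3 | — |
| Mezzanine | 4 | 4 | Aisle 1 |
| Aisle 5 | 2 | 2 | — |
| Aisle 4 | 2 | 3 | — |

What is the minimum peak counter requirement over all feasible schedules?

5

Early-start (Aisle 1@1, Aisle 2@1, Mezzanine@3, Aisle 5@1, Aisle 4@1) gives peak 10: h1:10  h2:10  h3:7  h4:4  h5:4  h6:4  h7:0  h8:0  h9:0  h10:0.
Shift Mezzanine→4, Aisle 5→8, Aisle 4→8.
Schedule Aisle 1@1, Aisle 2@1, Mezzanine@4, Aisle 5@8, Aisle 4@8: h1:5  h2:5  h3:3  h4:4  h5:4  h6:4  h7:4  h8:5  h9:5  h10:0 — peak 5.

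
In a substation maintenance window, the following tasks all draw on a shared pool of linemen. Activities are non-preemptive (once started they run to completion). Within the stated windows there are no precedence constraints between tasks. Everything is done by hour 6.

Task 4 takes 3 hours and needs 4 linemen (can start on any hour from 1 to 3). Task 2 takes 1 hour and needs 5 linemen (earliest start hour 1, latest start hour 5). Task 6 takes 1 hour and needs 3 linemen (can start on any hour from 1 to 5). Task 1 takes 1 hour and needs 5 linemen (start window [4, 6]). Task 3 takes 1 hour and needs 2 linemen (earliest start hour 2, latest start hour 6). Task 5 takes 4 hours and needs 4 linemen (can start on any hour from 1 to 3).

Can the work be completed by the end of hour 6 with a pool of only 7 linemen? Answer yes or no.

Total lineman-hours = 43; over 6 hours the average is 43/6 > 7, so some hour must exceed 7.

no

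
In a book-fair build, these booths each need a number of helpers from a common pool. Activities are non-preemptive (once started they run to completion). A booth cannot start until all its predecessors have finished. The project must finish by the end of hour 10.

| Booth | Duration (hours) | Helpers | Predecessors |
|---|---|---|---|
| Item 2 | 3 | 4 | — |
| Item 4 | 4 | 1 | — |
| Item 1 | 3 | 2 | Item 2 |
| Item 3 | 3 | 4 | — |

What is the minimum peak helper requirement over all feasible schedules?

4

Early-start (Item 2@1, Item 4@1, Item 1@4, Item 3@1) gives peak 9: h1:9  h2:9  h3:9  h4:3  h5:2  h6:2  h7:0  h8:0  h9:0  h10:0.
Shift Item 4→4, Item 3→8.
Schedule Item 2@1, Item 4@4, Item 1@4, Item 3@8: h1:4  h2:4  h3:4  h4:3  h5:3  h6:3  h7:1  h8:4  h9:4  h10:4 — peak 4.
Total helper-hours = 34 over 10 hours ⇒ peak ≥ ⌈34/10⌉ = 4, so 4 is optimal.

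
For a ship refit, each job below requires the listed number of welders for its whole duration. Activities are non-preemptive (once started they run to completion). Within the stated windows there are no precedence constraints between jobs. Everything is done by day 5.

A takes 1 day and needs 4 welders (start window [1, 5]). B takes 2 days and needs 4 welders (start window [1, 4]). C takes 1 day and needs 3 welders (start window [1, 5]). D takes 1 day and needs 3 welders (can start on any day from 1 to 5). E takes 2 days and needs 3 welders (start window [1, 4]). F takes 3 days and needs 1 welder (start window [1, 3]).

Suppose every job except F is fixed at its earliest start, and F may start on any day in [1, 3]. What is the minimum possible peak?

F@1: d1:18  d2:8  d3:1  d4:0  d5:0 → peak 18
F@2: d1:17  d2:8  d3:1  d4:1  d5:0 → peak 17
F@3: d1:17  d2:7  d3:1  d4:1  d5:1 → peak 17
Best is F@2, peak 17.

17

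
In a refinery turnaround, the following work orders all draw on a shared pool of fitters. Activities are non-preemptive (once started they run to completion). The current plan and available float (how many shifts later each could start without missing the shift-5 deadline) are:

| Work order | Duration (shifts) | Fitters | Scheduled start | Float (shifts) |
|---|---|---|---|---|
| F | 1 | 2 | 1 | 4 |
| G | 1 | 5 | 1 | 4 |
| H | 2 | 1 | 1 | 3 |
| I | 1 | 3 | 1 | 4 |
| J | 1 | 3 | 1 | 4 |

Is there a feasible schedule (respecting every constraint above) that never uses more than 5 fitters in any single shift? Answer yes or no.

Schedule F@1, G@2, H@3, I@1, J@3: s1:5  s2:5  s3:4  s4:1  s5:0 — peak 5 ≤ 5.

yes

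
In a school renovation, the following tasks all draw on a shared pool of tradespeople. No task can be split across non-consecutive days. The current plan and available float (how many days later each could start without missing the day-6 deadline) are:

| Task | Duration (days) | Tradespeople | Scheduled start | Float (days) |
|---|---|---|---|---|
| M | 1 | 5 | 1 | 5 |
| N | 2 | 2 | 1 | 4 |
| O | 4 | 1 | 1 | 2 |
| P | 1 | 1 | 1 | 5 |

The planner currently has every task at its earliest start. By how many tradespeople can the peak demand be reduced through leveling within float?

Early-start peak: d1:9  d2:3  d3:1  d4:1  d5:0  d6:0 ⇒ 9.
Leveled (M@1, N@2, O@2, P@2): d1:5  d2:4  d3:3  d4:1  d5:1  d6:0 ⇒ 5.
Reduction 9 − 5 = 4.

4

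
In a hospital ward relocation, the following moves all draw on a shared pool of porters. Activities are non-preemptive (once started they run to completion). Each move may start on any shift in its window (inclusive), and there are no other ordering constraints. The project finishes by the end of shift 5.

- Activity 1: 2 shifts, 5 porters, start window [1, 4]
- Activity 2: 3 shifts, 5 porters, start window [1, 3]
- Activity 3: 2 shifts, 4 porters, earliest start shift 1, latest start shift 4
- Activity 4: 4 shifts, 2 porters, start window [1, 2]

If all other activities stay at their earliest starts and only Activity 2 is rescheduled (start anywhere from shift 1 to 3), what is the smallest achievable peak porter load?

Activity 2@1: s1:16  s2:16  s3:7  s4:2  s5:0 → peak 16
Activity 2@2: s1:11  s2:16  s3:7  s4:7  s5:0 → peak 16
Activity 2@3: s1:11  s2:11  s3:7  s4:7  s5:5 → peak 11
Best is Activity 2@3, peak 11.

11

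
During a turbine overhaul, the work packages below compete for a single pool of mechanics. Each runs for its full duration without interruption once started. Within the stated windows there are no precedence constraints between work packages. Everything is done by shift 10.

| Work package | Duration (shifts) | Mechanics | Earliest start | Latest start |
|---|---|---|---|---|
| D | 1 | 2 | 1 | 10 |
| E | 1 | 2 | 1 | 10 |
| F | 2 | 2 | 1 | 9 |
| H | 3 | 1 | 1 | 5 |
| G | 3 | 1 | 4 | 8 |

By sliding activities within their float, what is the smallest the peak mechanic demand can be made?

2

Early-start (D@1, E@1, F@1, H@1, G@4) gives peak 7: s1:7  s2:3  s3:1  s4:1  s5:1  s6:1  s7:0  s8:0  s9:0  s10:0.
Shift E→2, F→3, H→5, G→5.
Schedule D@1, E@2, F@3, H@5, G@5: s1:2  s2:2  s3:2  s4:2  s5:2  s6:2  s7:2  s8:0  s9:0  s10:0 — peak 2.
Total mechanic-shifts = 14 over 10 shifts ⇒ peak ≥ ⌈14/10⌉ = 2, so 2 is optimal.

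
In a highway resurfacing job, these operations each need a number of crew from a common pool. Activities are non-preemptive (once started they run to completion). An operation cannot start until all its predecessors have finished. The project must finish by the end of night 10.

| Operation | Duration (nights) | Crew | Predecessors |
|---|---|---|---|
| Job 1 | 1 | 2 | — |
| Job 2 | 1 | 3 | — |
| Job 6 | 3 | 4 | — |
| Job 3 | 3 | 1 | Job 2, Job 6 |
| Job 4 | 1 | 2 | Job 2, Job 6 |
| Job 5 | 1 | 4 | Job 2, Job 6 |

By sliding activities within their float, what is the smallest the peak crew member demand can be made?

4

Early-start (Job 1@1, Job 2@1, Job 6@1, Job 3@4, Job 4@4, Job 5@4) gives peak 9: n1:9  n2:4  n3:4  n4:7  n5:1  n6:1  n7:0  n8:0  n9:0  n10:0.
Shift Job 2→2, Job 6→3, Job 3→6, Job 4→6, Job 5→9.
Schedule Job 1@1, Job 2@2, Job 6@3, Job 3@6, Job 4@6, Job 5@9: n1:2  n2:3  n3:4  n4:4  n5:4  n6:3  n7:1  n8:1  n9:4  n10:0 — peak 4.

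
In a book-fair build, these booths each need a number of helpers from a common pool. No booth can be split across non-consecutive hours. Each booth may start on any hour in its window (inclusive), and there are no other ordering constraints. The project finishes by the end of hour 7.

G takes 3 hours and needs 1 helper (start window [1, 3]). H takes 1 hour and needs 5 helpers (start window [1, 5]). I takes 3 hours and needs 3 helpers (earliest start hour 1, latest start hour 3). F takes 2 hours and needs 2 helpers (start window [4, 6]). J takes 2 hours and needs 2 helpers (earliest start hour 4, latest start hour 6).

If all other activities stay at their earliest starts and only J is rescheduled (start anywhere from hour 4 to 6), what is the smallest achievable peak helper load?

9

J@4: h1:9  h2:4  h3:4  h4:4  h5:4  h6:0  h7:0 → peak 9
J@5: h1:9  h2:4  h3:4  h4:2  h5:4  h6:2  h7:0 → peak 9
J@6: h1:9  h2:4  h3:4  h4:2  h5:2  h6:2  h7:2 → peak 9
Best is J@4, peak 9.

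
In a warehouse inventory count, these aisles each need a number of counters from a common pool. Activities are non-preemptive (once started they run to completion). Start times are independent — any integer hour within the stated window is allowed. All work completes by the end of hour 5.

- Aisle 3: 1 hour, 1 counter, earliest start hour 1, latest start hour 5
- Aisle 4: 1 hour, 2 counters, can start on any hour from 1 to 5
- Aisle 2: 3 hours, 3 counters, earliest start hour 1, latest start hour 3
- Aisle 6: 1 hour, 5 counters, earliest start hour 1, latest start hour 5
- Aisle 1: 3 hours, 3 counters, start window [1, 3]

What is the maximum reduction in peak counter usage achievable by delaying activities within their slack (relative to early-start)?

Early-start peak: h1:14  h2:6  h3:6  h4:0  h5:0 ⇒ 14.
Leveled (Aisle 3@1, Aisle 4@1, Aisle 2@1, Aisle 6@5, Aisle 1@2): h1:6  h2:6  h3:6  h4:3  h5:5 ⇒ 6.
Reduction 14 − 6 = 8.

8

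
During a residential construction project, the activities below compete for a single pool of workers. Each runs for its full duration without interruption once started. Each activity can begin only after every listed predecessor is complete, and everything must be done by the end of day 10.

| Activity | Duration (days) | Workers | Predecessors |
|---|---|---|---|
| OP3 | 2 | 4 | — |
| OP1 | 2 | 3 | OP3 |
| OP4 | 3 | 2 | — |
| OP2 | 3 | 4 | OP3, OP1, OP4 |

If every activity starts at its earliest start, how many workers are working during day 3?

5

At early start, day 3 has: OP1, OP4.
Demand: 3 + 2 = 5.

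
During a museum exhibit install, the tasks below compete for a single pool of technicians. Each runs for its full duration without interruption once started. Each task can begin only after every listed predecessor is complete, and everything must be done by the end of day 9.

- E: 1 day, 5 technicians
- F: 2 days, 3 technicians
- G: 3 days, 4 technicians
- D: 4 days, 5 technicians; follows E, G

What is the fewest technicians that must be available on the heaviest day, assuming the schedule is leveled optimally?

Early-start (E@1, F@1, G@1, D@4) gives peak 12: d1:12  d2:7  d3:4  d4:5  d5:5  d6:5  d7:5  d8:0  d9:0.
Shift F→2, G→2, D→5.
Schedule E@1, F@2, G@2, D@5: d1:5  d2:7  d3:7  d4:4  d5:5  d6:5  d7:5  d8:5  d9:0 — peak 7.

7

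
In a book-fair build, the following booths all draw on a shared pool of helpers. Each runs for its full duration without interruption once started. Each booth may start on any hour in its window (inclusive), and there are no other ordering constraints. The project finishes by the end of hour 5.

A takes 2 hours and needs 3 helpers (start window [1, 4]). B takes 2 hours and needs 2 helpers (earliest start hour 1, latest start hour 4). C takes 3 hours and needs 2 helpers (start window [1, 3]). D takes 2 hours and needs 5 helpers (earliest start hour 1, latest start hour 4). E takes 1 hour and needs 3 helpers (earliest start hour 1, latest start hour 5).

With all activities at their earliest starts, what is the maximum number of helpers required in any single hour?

15

Early-start schedule: A@1, B@1, C@1, D@1, E@1.
Load per hour: hour 1: 15, hour 2: 12, hour 3: 2, hour 4: 0, hour 5: 0.
Peak is 15.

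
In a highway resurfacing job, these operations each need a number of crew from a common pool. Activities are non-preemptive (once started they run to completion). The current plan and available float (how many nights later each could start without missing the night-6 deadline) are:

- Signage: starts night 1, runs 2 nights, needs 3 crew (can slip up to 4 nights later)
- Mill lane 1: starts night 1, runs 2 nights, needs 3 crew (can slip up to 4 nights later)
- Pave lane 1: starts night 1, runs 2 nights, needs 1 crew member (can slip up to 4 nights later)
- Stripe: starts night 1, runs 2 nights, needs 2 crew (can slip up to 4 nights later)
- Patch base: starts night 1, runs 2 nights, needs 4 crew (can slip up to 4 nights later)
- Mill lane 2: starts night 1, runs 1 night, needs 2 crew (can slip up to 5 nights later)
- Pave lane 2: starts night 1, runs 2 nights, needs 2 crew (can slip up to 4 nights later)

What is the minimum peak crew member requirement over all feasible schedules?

Early-start (Signage@1, Mill lane 1@1, Pave lane 1@1, Stripe@1, Patch base@1, Mill lane 2@1, Pave lane 2@1) gives peak 17: n1:17  n2:15  n3:0  n4:0  n5:0  n6:0.
Shift Pave lane 1→3, Stripe→3, Patch base→5, Mill lane 2→3, Pave lane 2→4.
Schedule Signage@1, Mill lane 1@1, Pave lane 1@3, Stripe@3, Patch base@5, Mill lane 2@3, Pave lane 2@4: n1:6  n2:6  n3:5  n4:5  n5:6  n6:4 — peak 6.
Total crew member-nights = 32 over 6 nights ⇒ peak ≥ ⌈32/6⌉ = 6, so 6 is optimal.

6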